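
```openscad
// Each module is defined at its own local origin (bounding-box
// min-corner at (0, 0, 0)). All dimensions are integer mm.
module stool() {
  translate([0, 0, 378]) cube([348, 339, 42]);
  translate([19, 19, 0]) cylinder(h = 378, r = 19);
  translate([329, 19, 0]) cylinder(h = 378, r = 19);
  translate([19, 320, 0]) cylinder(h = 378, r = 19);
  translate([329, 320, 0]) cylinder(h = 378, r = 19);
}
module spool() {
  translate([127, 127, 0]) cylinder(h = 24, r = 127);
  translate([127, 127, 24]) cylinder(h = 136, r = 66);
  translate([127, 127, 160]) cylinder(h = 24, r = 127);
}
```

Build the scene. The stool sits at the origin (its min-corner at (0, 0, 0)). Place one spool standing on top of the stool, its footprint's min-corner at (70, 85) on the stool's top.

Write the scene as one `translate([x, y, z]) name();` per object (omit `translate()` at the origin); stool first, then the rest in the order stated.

stool();
translate([70, 85, 420]) spool();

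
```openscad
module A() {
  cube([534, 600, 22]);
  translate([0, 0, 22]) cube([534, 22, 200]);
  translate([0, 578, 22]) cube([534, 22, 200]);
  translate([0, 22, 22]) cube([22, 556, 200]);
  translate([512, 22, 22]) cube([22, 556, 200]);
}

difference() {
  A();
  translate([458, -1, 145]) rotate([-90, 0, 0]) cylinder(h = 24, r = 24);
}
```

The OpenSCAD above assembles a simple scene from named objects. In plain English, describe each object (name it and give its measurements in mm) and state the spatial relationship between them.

A is an open-topped rectangular box: outside dimensions 534×600×222 mm, with a uniform wall and base thickness of 22 mm. The base is a full 534×600 slab on the floor; four walls sit on top of the base. The front and back walls (the −y and +y sides) span the full width; the two side walls fit between them.

The open box has a circular hole of radius 24 mm through its front wall, centred at (x = 458, z = 145).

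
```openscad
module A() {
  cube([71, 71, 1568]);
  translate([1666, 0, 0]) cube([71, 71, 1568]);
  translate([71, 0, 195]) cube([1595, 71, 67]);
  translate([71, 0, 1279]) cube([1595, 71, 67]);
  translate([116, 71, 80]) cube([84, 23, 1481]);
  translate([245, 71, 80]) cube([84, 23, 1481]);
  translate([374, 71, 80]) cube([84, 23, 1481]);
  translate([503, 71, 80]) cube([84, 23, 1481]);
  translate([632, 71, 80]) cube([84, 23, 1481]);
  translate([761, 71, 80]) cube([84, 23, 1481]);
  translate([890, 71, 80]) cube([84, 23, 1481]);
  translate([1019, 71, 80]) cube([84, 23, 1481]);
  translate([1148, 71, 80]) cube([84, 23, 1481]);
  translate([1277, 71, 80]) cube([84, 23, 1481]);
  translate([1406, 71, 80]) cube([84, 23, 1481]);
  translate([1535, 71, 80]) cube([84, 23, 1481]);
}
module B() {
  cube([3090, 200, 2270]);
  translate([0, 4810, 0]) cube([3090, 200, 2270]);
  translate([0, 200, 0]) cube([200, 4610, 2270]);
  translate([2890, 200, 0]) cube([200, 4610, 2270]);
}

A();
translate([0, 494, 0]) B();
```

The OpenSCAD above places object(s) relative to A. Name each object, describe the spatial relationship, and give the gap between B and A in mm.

The house frame's nearest face is 400 mm from the fence section's +y face.

A is a fence section. B is a house frame. The house frame is on the floor beside the fence section on its +y side. The gap between the house frame and the fence section is 400 mm.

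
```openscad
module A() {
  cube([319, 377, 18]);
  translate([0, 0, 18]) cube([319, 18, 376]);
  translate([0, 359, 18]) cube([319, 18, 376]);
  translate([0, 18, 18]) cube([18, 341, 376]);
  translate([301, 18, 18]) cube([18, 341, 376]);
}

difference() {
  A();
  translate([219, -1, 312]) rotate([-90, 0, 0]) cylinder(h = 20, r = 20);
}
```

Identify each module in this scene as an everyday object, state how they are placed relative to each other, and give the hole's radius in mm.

The subtracted cylinder has r = 20 mm.

A is an open box. The open box has a circular hole through its front wall. The hole's radius is 20 mm.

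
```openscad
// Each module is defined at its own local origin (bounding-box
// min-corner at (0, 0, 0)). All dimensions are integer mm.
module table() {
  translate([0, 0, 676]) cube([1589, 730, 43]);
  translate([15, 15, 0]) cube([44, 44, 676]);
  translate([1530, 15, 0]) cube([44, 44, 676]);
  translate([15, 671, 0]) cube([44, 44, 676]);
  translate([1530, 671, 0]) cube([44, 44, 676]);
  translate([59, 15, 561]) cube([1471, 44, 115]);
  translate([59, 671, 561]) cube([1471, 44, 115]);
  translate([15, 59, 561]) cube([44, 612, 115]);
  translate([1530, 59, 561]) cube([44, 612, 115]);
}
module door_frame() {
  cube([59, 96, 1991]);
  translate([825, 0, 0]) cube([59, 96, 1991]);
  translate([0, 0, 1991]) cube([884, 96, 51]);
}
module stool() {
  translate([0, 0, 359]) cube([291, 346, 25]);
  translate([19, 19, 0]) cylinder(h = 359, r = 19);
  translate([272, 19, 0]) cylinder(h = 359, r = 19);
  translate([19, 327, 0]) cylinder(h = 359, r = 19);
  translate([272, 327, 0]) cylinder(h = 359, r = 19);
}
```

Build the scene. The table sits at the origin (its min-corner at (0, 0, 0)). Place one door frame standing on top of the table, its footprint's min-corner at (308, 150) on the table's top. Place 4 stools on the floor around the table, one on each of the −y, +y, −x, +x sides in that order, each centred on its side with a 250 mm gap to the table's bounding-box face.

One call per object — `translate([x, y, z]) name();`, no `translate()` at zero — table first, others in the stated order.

table();
translate([308, 150, 719]) door_frame();
translate([649, -596, 0]) stool();
translate([649, 980, 0]) stool();
translate([-541, 192, 0]) stool();
translate([1839, 192, 0]) stool();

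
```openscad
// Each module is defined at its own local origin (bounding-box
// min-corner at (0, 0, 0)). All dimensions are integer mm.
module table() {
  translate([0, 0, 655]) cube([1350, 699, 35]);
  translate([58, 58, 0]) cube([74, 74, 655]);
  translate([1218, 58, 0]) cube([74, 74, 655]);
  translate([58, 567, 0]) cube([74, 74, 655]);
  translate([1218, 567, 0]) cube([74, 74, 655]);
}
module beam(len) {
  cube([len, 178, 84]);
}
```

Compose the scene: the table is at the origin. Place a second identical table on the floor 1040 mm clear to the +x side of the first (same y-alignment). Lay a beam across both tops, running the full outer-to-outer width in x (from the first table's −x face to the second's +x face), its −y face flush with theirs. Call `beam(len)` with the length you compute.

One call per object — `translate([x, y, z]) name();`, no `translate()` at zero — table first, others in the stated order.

table();
translate([2390, 0, 0]) table();
translate([0, 0, 690]) beam(3740);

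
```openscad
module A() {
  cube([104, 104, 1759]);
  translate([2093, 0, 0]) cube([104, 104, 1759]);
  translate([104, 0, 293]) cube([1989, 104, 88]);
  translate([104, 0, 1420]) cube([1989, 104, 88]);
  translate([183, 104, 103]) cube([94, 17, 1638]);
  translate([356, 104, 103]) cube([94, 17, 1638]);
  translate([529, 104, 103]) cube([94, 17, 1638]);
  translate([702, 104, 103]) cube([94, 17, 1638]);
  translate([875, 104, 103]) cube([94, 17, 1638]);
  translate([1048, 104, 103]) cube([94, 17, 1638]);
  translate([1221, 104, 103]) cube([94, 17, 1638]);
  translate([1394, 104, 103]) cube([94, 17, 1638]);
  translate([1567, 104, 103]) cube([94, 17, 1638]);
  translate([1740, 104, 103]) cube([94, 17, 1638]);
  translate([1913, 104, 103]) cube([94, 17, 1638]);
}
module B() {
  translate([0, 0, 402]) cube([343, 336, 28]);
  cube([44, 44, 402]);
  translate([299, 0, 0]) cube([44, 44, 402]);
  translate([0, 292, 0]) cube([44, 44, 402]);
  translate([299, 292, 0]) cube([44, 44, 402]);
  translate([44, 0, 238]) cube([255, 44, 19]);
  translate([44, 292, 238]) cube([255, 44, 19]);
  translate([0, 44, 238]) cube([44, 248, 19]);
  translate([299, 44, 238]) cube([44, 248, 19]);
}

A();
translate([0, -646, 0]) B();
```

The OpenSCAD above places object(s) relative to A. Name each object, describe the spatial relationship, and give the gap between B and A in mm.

The stool's nearest face is 310 mm from the fence section's −y face.

A is a fence section. B is a stool. The stool is on the floor beside the fence section on its −y side. The gap between the stool and the fence section is 310 mm.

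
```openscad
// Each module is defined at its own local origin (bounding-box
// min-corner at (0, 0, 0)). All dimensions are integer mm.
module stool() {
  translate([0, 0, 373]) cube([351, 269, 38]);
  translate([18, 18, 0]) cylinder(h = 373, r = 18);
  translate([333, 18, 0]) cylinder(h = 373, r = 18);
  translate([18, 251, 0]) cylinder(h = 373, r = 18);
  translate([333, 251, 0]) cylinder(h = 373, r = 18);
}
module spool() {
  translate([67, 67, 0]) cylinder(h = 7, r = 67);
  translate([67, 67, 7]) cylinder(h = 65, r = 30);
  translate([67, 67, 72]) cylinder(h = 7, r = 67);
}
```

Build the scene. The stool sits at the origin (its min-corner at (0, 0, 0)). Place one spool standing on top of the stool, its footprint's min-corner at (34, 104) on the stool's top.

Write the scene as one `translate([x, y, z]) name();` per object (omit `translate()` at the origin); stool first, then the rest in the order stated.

stool();
translate([34, 104, 411]) spool();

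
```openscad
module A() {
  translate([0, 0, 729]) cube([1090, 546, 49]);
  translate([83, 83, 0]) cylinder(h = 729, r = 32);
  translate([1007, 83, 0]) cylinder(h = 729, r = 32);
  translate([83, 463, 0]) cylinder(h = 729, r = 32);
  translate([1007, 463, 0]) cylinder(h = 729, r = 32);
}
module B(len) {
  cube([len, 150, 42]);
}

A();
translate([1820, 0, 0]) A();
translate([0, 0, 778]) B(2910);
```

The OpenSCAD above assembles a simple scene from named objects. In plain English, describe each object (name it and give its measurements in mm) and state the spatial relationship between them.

A is a table: top 1090 mm (x) × 546 mm (y), 49 mm thick, upper face at z = 778 mm, on four round legs of 64 mm diameter, each leg's bounding box inset 51 mm from the nearest pair of top edges, running from z = 0 to the bottom of the top.

B is a rectangular beam 2910 mm long (x), 150 mm deep (y), 42 mm thick (z).

The beam spans the tops of two tables placed 730 mm apart, resting at z = 778 mm.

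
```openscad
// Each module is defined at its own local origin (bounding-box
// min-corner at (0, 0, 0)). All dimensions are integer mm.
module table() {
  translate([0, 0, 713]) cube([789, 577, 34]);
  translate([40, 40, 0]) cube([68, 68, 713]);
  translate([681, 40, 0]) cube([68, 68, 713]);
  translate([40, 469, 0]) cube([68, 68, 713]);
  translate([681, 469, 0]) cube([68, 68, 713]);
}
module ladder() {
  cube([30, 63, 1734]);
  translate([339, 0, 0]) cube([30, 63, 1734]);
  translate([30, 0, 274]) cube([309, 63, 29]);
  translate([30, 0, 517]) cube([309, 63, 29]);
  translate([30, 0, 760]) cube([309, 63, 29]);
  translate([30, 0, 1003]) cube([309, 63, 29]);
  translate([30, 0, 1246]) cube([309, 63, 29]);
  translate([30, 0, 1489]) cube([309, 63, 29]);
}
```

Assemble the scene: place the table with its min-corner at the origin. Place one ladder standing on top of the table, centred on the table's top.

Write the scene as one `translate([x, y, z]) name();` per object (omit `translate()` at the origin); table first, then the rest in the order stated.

table();
translate([210, 257, 747]) ladder();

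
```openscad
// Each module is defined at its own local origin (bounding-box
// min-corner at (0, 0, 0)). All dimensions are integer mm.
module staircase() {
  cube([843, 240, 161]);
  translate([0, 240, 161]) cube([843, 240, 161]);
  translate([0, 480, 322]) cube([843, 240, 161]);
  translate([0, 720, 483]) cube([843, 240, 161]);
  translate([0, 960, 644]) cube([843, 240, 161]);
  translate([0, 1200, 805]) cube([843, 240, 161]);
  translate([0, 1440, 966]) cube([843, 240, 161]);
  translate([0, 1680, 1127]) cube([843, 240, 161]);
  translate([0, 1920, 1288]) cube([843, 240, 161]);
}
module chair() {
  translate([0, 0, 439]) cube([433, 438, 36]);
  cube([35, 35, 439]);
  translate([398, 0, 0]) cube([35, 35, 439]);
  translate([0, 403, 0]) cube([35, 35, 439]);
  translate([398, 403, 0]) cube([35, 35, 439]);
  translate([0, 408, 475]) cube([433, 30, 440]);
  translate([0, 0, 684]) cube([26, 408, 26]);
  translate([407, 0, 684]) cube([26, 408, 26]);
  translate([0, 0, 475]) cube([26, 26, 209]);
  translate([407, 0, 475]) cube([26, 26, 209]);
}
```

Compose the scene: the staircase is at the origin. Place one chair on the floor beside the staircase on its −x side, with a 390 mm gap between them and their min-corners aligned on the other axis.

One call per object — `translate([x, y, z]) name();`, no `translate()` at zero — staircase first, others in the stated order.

staircase();
translate([-823, 0, 0]) chair();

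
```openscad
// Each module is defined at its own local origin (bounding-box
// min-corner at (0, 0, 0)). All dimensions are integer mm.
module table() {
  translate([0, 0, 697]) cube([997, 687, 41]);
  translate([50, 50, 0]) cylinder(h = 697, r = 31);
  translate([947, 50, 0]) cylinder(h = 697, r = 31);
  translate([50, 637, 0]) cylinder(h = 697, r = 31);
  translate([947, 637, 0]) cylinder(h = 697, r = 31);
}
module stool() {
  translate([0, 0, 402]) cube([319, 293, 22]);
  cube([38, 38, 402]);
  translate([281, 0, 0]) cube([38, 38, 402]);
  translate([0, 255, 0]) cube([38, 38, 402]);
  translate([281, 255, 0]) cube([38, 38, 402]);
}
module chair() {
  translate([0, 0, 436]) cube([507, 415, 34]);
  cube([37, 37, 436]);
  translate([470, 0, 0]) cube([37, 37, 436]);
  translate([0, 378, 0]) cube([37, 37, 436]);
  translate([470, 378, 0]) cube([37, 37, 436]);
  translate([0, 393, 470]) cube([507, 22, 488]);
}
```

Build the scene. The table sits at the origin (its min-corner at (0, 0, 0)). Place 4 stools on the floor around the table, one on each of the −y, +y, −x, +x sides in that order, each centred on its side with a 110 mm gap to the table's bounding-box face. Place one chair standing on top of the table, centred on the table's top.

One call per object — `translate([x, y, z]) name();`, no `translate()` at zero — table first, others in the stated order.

table();
translate([339, -403, 0]) stool();
translate([339, 797, 0]) stool();
translate([-429, 197, 0]) stool();
translate([1107, 197, 0]) stool();
translate([245, 136, 738]) chair();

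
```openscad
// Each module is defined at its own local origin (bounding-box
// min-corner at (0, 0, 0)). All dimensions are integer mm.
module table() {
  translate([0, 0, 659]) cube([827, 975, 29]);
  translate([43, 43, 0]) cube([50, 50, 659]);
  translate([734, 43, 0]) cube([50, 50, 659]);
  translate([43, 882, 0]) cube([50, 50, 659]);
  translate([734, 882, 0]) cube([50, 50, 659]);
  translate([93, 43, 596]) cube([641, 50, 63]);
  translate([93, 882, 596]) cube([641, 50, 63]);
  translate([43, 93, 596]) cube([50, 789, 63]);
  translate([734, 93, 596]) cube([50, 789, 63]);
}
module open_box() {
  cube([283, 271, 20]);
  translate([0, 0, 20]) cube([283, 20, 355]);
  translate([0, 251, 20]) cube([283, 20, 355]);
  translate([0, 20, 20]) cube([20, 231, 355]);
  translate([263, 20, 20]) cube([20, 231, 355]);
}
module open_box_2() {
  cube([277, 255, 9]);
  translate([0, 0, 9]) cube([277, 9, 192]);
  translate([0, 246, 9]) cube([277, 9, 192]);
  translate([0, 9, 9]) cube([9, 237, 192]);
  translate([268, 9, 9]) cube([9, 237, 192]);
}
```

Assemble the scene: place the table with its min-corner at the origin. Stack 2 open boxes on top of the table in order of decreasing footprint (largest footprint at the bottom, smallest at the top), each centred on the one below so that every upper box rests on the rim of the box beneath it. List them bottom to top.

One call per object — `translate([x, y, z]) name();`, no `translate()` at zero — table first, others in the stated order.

table();
translate([272, 352, 688]) open_box();
translate([275, 360, 1063]) open_box_2();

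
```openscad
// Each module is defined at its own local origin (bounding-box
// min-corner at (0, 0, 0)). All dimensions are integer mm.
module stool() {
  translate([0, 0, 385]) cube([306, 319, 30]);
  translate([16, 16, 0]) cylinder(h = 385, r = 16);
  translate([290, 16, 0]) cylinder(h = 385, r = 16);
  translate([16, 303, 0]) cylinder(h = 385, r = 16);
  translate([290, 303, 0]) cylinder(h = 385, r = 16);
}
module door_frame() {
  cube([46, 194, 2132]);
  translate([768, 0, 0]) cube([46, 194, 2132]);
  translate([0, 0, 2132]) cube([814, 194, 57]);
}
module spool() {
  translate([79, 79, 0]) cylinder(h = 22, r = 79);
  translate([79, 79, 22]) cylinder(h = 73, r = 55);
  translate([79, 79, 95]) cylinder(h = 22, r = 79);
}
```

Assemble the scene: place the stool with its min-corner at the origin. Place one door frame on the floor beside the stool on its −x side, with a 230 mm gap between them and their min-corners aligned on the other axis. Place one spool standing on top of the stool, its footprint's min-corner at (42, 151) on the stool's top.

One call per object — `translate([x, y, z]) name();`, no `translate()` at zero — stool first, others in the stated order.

stool();
translate([-1044, 0, 0]) door_frame();
translate([42, 151, 415]) spool();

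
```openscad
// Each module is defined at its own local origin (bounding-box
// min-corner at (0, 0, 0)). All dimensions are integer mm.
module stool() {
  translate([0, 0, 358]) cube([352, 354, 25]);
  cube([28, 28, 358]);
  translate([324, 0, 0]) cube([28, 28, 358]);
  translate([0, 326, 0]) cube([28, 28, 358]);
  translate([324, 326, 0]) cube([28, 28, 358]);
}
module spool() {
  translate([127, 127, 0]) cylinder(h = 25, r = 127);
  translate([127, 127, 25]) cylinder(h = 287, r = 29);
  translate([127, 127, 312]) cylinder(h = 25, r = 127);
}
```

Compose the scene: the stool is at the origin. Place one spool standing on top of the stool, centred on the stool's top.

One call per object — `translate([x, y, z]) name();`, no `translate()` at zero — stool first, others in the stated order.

stool();
translate([49, 50, 383]) spool();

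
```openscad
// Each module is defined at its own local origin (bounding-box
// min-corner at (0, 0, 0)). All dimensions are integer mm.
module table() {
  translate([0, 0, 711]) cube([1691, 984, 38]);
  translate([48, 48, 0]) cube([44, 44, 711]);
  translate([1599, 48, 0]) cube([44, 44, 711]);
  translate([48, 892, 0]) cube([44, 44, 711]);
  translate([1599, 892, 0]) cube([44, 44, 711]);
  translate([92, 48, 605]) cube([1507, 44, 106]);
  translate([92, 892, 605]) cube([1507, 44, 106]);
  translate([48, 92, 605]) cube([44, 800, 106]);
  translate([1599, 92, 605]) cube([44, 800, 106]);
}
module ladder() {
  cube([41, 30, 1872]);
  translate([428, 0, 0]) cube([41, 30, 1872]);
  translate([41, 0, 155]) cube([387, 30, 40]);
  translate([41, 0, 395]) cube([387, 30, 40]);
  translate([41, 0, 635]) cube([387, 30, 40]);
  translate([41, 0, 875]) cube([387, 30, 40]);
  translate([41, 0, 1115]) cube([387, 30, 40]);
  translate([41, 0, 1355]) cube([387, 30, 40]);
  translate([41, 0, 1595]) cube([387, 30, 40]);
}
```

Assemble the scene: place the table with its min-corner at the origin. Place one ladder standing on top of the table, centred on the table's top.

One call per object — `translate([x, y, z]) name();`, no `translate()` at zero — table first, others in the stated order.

table();
translate([611, 477, 749]) ladder();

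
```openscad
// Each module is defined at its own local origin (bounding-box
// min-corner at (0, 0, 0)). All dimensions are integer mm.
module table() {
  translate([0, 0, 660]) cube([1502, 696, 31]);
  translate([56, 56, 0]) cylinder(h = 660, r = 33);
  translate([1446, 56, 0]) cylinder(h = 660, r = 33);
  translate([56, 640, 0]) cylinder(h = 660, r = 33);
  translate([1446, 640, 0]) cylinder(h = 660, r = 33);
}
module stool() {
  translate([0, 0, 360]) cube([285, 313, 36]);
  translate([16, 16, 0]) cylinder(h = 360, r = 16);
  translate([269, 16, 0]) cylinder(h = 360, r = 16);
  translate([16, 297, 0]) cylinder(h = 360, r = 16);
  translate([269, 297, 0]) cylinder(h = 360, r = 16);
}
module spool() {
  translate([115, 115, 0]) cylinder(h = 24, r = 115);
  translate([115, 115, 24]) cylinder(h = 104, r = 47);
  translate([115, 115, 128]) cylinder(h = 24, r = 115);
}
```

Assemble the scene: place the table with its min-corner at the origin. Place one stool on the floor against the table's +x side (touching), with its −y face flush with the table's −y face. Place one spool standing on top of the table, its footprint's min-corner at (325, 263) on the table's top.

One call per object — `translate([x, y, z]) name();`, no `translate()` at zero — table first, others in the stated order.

table();
translate([1502, 0, 0]) stool();
translate([325, 263, 691]) spool();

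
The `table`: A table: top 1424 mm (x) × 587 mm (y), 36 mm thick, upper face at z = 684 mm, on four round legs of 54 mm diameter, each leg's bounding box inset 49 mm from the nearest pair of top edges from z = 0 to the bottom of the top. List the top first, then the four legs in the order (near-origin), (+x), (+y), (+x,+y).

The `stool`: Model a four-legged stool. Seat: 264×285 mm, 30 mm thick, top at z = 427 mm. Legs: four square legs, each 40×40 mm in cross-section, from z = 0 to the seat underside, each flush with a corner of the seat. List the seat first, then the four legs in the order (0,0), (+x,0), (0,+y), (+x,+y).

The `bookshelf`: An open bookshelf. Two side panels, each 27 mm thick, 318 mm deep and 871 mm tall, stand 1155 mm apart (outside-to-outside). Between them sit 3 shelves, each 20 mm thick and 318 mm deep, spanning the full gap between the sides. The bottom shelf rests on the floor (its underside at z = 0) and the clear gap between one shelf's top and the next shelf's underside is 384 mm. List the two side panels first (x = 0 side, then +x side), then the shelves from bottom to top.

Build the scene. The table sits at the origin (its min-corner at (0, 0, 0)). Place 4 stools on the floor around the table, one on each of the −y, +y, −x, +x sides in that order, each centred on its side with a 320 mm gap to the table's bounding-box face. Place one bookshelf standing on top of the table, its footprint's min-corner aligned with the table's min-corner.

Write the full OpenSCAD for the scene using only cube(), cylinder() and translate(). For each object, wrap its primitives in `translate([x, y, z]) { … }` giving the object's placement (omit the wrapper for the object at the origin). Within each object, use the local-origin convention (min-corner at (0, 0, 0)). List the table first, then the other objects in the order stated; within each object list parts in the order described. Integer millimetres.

translate([0, 0, 648]) cube([1424, 587, 36]);
translate([76, 76, 0]) cylinder(h = 648, r = 27);
translate([1348, 76, 0]) cylinder(h = 648, r = 27);
translate([76, 511, 0]) cylinder(h = 648, r = 27);
translate([1348, 511, 0]) cylinder(h = 648, r = 27);
translate([580, -605, 0]) {
  translate([0, 0, 397]) cube([264, 285, 30]);
  cube([40, 40, 397]);
  translate([224, 0, 0]) cube([40, 40, 397]);
  translate([0, 245, 0]) cube([40, 40, 397]);
  translate([224, 245, 0]) cube([40, 40, 397]);
}
translate([580, 907, 0]) {
  translate([0, 0, 397]) cube([264, 285, 30]);
  cube([40, 40, 397]);
  translate([224, 0, 0]) cube([40, 40, 397]);
  translate([0, 245, 0]) cube([40, 40, 397]);
  translate([224, 245, 0]) cube([40, 40, 397]);
}
translate([-584, 151, 0]) {
  translate([0, 0, 397]) cube([264, 285, 30]);
  cube([40, 40, 397]);
  translate([224, 0, 0]) cube([40, 40, 397]);
  translate([0, 245, 0]) cube([40, 40, 397]);
  translate([224, 245, 0]) cube([40, 40, 397]);
}
translate([1744, 151, 0]) {
  translate([0, 0, 397]) cube([264, 285, 30]);
  cube([40, 40, 397]);
  translate([224, 0, 0]) cube([40, 40, 397]);
  translate([0, 245, 0]) cube([40, 40, 397]);
  translate([224, 245, 0]) cube([40, 40, 397]);
}
translate([0, 0, 684]) {
  cube([27, 318, 871]);
  translate([1128, 0, 0]) cube([27, 318, 871]);
  translate([27, 0, 0]) cube([1101, 318, 20]);
  translate([27, 0, 404]) cube([1101, 318, 20]);
  translate([27, 0, 808]) cube([1101, 318, 20]);
}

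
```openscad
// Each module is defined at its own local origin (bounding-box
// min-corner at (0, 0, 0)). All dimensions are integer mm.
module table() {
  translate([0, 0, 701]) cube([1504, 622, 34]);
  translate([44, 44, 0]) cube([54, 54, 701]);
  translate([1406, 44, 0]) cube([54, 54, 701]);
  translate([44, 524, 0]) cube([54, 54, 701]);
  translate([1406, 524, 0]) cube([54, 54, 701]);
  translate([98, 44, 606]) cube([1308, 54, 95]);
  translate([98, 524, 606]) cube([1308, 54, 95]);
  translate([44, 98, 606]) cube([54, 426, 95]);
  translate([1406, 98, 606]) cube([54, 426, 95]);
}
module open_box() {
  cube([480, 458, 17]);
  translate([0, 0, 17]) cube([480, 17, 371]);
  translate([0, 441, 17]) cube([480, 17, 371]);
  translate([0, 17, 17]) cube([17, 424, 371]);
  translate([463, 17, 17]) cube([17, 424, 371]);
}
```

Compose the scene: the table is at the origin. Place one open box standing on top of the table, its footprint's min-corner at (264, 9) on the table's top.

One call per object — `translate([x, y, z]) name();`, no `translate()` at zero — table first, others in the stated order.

table();
translate([264, 9, 735]) open_box();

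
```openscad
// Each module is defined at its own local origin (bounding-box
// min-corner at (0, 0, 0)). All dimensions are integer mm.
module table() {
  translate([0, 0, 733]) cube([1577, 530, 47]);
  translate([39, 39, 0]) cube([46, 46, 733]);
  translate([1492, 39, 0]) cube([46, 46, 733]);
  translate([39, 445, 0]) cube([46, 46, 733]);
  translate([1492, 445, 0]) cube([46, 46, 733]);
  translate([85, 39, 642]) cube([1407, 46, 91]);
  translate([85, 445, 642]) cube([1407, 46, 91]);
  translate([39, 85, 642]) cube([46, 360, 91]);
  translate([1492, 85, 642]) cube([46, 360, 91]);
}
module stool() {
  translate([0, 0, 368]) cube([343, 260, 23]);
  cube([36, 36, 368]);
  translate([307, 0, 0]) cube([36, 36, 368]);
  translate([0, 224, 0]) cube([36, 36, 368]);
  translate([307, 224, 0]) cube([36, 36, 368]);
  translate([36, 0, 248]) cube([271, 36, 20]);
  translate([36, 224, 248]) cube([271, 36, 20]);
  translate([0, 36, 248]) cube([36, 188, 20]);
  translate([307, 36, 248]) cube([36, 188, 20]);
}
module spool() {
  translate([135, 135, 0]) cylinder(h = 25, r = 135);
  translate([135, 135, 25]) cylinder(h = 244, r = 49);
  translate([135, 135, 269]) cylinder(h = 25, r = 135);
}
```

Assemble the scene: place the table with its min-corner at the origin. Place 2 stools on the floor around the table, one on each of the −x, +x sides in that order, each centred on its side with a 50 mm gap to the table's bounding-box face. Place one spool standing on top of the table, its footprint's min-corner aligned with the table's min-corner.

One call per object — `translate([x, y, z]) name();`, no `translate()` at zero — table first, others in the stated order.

table();
translate([-393, 135, 0]) stool();
translate([1627, 135, 0]) stool();
translate([0, 0, 780]) spool();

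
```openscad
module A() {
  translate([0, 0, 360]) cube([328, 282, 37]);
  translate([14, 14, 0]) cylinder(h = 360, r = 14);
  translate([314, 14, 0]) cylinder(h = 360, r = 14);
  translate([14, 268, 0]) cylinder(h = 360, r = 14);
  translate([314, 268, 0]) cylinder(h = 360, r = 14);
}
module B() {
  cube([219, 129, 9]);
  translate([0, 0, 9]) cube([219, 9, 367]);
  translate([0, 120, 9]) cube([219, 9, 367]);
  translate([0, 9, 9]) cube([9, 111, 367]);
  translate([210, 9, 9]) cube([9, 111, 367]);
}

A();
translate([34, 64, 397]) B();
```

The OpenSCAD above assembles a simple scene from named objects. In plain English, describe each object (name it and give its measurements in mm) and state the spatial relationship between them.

A is a four-legged stool. The seat is a 328×282×37 mm slab whose top surface is at z = 397 mm; four round legs, each 28 mm in diameter, run from the floor (z = 0) to the underside of the seat, each leg's axis is inset half a diameter from the nearest pair of seat edges (so the leg's bounding box is flush with the corner).

B is an open-topped rectangular box: outside dimensions 219×129×376 mm, with a uniform wall and base thickness of 9 mm. The base is a full 219×129 slab on the floor; four walls sit on top of the base. The front and back walls (the −y and +y sides) span the full width; the two side walls fit between them.

The open box is on top of the stool.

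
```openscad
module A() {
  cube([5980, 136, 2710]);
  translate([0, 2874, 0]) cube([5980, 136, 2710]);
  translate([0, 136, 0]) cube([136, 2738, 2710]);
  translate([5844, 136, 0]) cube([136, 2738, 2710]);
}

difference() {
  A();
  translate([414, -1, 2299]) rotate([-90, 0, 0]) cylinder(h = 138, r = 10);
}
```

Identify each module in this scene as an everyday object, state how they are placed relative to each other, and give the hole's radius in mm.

A is a house frame. The house frame has a circular hole through its front wall. The hole's radius is 10 mm.

The subtracted cylinder has r = 10 mm.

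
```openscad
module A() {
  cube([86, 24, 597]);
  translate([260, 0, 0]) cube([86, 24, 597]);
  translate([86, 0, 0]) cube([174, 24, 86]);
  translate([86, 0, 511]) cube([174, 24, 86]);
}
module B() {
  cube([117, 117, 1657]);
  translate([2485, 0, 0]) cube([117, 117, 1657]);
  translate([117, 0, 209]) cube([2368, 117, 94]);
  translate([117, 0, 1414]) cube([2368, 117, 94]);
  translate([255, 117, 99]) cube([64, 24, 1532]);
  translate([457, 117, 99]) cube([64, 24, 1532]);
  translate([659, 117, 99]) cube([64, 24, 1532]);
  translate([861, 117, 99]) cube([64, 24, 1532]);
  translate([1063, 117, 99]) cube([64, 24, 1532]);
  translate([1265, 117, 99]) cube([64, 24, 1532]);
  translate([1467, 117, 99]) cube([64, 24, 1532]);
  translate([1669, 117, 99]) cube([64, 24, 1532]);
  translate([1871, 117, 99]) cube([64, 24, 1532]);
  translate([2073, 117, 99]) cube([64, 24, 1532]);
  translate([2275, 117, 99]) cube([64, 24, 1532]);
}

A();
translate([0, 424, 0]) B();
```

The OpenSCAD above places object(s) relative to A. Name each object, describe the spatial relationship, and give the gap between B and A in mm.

The fence section's nearest face is 400 mm from the picture frame's +y face.

A is a picture frame. B is a fence section. The fence section is on the floor beside the picture frame on its +y side. The gap between the fence section and the picture frame is 400 mm.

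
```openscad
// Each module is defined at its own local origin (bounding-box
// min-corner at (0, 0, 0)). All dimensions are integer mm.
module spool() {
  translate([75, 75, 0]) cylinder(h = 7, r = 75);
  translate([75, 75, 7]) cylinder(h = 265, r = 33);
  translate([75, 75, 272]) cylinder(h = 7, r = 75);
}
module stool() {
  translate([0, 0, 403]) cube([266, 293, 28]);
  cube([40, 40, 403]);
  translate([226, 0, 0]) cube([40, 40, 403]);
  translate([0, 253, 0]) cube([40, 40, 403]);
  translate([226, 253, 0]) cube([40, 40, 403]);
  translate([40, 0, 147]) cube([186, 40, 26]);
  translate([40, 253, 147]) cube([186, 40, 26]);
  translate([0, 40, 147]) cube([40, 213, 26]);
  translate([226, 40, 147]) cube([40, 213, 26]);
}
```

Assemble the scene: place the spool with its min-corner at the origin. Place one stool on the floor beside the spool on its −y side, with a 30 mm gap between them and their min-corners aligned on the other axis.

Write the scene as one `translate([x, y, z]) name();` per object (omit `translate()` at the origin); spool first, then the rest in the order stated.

spool();
translate([0, -323, 0]) stool();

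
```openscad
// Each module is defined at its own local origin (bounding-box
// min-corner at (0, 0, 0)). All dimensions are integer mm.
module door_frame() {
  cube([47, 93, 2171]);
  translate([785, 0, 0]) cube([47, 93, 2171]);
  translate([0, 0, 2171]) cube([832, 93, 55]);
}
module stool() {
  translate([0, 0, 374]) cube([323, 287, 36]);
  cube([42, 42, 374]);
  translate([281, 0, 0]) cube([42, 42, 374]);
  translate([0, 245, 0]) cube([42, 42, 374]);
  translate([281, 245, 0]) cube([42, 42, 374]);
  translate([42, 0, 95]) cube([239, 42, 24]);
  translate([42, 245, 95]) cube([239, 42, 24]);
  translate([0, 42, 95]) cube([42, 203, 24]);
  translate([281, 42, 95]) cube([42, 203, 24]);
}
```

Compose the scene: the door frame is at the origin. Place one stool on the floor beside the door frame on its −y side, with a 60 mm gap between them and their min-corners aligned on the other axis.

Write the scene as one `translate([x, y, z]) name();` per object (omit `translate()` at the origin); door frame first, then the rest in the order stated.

door_frame();
translate([0, -347, 0]) stool();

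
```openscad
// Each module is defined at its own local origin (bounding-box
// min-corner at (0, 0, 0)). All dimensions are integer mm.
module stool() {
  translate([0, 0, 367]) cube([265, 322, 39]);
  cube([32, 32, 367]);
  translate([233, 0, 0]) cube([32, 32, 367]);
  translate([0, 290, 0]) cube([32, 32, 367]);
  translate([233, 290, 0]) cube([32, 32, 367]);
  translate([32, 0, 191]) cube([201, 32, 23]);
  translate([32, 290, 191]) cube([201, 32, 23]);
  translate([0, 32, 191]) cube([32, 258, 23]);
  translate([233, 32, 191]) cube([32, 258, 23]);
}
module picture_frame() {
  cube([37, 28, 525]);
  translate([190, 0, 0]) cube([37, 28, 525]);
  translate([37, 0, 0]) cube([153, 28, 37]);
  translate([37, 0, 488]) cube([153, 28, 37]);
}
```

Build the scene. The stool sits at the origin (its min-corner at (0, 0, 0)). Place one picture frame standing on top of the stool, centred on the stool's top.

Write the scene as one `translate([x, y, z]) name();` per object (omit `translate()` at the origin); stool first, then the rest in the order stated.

stool();
translate([19, 147, 406]) picture_frame();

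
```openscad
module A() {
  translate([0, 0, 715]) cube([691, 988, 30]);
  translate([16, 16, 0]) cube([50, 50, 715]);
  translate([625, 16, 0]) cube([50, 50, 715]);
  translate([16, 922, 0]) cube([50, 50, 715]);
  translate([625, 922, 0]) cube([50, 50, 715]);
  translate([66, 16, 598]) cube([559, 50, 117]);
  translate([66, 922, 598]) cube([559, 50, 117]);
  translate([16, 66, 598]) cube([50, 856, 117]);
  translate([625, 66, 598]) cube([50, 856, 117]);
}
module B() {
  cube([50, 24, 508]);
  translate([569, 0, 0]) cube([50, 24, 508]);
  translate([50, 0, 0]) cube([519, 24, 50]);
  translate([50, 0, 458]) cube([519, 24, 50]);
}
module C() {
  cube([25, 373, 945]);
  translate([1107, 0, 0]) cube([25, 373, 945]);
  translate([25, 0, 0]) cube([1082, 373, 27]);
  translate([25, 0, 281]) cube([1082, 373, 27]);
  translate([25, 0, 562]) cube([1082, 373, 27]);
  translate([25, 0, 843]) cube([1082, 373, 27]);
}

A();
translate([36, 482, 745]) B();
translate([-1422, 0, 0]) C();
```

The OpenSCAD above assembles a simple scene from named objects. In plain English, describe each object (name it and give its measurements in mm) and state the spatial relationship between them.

A is a table: top 691 mm (x) × 988 mm (y), 30 mm thick, upper face at z = 745 mm, on four 50×50 mm square legs, each inset 16 mm from the nearest pair of top edges, running from z = 0 to the bottom of the top. Four apron rails, 50 mm thick and 117 mm tall, run between adjacent legs with their top edges flush with the underside of the top and their outer faces flush with the legs' outer faces.

B is a picture frame with a 519×408 mm rectangular opening (x by z) and a uniform 50 mm border on every side. Frame depth is 24 mm along y. It is built from two vertical stiles running the full outside height and two horizontal rails spanning the gap between the stiles.

C is a bookshelf 1132 mm wide overall, 373 mm deep and 945 mm tall. The two sides are 25 mm thick vertical panels. 4 horizontal shelves of 27 mm thickness span between the inner faces of the sides; the lowest shelf sits on the floor and shelves are stacked with a clear vertical gap of 254 mm between each pair.

The picture frame is on top of the table, centred. The bookshelf is on the floor beside the table on its −x side.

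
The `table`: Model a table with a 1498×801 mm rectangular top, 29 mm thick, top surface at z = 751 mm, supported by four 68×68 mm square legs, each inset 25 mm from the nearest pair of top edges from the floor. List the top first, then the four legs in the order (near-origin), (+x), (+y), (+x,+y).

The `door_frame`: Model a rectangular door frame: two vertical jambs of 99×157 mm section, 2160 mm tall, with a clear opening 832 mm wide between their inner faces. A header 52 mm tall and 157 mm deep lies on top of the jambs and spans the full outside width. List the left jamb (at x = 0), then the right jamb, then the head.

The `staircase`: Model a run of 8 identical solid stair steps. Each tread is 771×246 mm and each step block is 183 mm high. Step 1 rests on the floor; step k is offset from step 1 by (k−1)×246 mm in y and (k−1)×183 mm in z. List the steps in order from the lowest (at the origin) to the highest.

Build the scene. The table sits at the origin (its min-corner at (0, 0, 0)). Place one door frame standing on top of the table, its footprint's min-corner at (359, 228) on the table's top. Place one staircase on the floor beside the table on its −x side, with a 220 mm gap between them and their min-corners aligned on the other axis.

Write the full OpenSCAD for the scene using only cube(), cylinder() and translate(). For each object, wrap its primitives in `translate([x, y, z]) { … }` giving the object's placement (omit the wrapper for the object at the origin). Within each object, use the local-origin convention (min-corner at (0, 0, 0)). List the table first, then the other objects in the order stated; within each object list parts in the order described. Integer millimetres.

translate([0, 0, 722]) cube([1498, 801, 29]);
translate([25, 25, 0]) cube([68, 68, 722]);
translate([1405, 25, 0]) cube([68, 68, 722]);
translate([25, 708, 0]) cube([68, 68, 722]);
translate([1405, 708, 0]) cube([68, 68, 722]);
translate([359, 228, 751]) {
  cube([99, 157, 2160]);
  translate([931, 0, 0]) cube([99, 157, 2160]);
  translate([0, 0, 2160]) cube([1030, 157, 52]);
}
translate([-991, 0, 0]) {
  cube([771, 246, 183]);
  translate([0, 246, 183]) cube([771, 246, 183]);
  translate([0, 492, 366]) cube([771, 246, 183]);
  translate([0, 738, 549]) cube([771, 246, 183]);
  translate([0, 984, 732]) cube([771, 246, 183]);
  translate([0, 1230, 915]) cube([771, 246, 183]);
  translate([0, 1476, 1098]) cube([771, 246, 183]);
  translate([0, 1722, 1281]) cube([771, 246, 183]);
}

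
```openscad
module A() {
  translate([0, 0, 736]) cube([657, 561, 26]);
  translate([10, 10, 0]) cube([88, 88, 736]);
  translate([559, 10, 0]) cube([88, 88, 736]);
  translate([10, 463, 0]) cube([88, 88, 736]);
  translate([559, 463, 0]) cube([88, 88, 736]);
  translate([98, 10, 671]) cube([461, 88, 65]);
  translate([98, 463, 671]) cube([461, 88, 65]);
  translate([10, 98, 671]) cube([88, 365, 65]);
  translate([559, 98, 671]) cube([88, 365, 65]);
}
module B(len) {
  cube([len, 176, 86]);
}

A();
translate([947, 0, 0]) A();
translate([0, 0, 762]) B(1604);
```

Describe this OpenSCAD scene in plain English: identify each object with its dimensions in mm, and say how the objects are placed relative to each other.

A is a table with a 657×561 mm rectangular top, 26 mm thick, top surface at z = 762 mm, supported by four 88×88 mm square legs, each inset 10 mm from the nearest pair of top edges, running from the floor. Four apron rails, 88 mm thick and 65 mm tall, run between adjacent legs with their top edges flush with the underside of the top and their outer faces flush with the legs' outer faces.

B is a rectangular beam 1604 mm long (x), 176 mm deep (y), 86 mm thick (z).

The beam spans the tops of two tables placed 290 mm apart, resting at z = 762 mm.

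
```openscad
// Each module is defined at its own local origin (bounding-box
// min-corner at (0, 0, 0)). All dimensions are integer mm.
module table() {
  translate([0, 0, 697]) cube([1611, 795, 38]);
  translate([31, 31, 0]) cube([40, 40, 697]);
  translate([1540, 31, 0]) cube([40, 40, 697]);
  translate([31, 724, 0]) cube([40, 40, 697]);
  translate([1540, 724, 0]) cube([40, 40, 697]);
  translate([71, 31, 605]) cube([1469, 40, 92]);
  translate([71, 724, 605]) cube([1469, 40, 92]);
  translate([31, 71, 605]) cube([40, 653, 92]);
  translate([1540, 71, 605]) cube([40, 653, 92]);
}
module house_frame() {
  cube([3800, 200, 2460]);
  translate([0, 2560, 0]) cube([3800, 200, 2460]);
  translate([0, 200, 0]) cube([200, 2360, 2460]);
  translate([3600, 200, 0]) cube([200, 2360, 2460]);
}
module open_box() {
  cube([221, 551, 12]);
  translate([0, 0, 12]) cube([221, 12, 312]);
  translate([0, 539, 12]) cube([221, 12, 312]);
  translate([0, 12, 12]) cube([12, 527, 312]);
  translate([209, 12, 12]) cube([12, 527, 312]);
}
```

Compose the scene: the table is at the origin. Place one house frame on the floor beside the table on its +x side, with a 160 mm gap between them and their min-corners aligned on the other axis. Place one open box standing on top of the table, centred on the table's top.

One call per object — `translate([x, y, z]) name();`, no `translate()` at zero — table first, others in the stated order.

table();
translate([1771, 0, 0]) house_frame();
translate([695, 122, 735]) open_box();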